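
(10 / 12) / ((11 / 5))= 25 / 66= 0.38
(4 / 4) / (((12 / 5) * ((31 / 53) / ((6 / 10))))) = 53 / 124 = 0.43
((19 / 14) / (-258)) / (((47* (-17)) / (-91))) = -247 / 412284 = -0.00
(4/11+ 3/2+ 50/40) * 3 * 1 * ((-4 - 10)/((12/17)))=-16303/88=-185.26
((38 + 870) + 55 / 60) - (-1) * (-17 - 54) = 837.92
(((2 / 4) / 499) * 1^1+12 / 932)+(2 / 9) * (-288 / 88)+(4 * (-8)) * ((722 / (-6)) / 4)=7381665787 / 7673622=961.95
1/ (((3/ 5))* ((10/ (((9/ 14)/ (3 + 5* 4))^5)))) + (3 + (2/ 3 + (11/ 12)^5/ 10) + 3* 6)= 5849558725989086491/ 269175550798264320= 21.73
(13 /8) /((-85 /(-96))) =156 /85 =1.84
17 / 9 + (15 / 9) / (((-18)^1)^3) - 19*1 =-299381 / 17496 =-17.11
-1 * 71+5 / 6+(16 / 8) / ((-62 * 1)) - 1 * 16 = -16033 / 186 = -86.20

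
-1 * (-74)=74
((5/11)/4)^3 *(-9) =-1125/85184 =-0.01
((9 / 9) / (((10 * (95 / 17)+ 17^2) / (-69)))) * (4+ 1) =-5865 / 5863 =-1.00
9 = 9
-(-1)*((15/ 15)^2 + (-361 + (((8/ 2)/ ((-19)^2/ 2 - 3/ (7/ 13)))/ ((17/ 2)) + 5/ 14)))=-209620587/ 582862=-359.64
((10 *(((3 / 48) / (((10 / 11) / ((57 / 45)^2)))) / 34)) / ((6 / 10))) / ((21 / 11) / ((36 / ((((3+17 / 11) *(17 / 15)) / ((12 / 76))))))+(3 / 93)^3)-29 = -13268832730779 / 458039553040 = -28.97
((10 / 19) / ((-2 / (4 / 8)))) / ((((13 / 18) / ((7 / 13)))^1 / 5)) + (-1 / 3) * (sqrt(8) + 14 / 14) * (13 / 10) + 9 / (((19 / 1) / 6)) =184787 / 96330-13 * sqrt(2) / 15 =0.69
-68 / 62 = -34 / 31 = -1.10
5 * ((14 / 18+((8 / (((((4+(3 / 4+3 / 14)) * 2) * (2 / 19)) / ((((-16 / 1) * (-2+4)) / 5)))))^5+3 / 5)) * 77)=-31709636523246460057468574 / 291874751431875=-108641245492.07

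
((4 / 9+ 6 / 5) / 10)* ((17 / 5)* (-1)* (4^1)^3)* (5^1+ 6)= -442816 / 1125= -393.61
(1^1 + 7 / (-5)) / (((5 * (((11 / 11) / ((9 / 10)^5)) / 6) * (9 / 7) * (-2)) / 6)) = 413343 / 625000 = 0.66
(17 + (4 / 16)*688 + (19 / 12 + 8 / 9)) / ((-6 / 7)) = -48251 / 216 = -223.38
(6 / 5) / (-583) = -6 / 2915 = -0.00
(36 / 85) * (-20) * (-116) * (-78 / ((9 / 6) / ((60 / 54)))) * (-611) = 589688320 / 17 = 34687548.24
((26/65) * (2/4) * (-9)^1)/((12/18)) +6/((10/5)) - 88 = -877/10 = -87.70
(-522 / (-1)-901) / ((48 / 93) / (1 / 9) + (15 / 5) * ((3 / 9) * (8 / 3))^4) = -25695063 / 441904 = -58.15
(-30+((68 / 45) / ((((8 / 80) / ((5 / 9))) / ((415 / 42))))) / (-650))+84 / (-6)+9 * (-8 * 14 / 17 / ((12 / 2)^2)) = -17207662 / 375921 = -45.77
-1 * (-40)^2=-1600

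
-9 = -9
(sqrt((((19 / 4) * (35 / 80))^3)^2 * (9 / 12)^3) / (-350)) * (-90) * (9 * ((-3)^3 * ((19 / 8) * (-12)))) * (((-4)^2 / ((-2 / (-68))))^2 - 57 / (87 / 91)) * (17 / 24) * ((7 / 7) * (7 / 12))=2851967140239635271 * sqrt(3) / 3892314112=1269104148.91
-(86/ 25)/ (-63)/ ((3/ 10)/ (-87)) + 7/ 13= -62639/ 4095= -15.30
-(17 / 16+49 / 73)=-2025 / 1168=-1.73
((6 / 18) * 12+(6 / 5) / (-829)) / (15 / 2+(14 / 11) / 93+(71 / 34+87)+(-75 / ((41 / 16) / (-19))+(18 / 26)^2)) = 1997204109186 / 326250895849915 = 0.01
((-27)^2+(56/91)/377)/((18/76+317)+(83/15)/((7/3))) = 2.28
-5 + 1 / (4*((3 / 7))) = -53 / 12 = -4.42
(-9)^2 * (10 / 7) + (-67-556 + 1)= -3544 / 7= -506.29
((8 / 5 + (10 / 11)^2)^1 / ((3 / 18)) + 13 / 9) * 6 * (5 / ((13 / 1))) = 174274 / 4719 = 36.93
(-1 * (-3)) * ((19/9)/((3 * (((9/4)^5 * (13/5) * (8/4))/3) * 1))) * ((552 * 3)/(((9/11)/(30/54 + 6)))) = 5808394240/20726199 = 280.24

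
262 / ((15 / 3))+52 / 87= 23054 / 435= 53.00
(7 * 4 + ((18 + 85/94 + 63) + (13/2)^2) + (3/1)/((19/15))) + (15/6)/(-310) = 154.51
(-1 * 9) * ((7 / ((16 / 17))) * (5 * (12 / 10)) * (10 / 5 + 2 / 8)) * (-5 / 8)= 144585 / 256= 564.79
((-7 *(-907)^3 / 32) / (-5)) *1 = -5222998501 / 160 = -32643740.63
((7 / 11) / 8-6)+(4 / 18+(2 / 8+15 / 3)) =-355 / 792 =-0.45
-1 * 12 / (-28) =3 / 7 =0.43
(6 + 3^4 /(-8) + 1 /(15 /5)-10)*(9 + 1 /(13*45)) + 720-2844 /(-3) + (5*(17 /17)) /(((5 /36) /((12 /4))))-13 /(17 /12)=196036829 /119340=1642.67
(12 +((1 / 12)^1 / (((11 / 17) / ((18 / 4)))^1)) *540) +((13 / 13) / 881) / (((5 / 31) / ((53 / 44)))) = 62984333 / 193820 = 324.96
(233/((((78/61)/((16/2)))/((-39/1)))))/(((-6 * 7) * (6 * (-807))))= -0.28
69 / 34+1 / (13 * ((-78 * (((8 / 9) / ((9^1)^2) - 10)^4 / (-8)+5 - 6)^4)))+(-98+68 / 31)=-127891000284228580442713465031687118246446953762609300526647722219 / 1363777322159598984202769132745016516824696736530744781532465303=-93.78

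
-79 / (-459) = 0.17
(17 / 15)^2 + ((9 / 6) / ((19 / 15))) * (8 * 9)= 369991 / 4275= 86.55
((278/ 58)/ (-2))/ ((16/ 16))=-139/ 58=-2.40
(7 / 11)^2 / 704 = 49 / 85184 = 0.00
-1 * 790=-790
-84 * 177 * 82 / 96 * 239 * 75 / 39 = -303524025 / 52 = -5837000.48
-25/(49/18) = -450/49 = -9.18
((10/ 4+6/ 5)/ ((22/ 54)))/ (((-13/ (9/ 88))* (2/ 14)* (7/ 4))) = -8991/ 31460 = -0.29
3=3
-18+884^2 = 781438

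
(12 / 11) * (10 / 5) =24 / 11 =2.18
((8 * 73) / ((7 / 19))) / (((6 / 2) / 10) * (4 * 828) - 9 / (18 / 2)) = 55480 / 34741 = 1.60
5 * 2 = 10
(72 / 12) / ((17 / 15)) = 90 / 17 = 5.29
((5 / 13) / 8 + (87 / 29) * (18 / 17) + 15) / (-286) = -32221 / 505648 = -0.06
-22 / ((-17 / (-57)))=-1254 / 17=-73.76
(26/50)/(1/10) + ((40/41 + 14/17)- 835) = -2885583/3485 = -828.00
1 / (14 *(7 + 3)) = 1 / 140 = 0.01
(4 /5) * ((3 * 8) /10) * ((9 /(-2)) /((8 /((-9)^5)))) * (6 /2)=4782969 /25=191318.76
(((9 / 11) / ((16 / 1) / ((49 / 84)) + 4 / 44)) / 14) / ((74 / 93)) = 0.00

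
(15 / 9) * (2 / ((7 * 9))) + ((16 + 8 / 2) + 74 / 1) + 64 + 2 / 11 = 328970 / 2079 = 158.23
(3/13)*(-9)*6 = -162/13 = -12.46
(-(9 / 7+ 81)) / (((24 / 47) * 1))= -1128 / 7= -161.14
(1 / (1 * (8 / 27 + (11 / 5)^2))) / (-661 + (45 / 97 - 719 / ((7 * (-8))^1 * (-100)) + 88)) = -0.00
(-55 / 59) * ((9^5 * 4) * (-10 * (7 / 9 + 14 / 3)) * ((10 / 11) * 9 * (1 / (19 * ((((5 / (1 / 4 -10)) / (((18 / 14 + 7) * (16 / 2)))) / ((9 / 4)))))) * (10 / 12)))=-1402472799000 / 1121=-1251090810.88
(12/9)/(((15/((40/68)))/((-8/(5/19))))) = -1216/765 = -1.59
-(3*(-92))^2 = -76176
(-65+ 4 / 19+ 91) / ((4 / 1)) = 249 / 38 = 6.55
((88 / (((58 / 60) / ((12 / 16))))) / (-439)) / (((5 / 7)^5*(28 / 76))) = -18065124 / 7956875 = -2.27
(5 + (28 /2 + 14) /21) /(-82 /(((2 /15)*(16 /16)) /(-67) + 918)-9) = -8764586 /12578553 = -0.70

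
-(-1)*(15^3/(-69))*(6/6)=-1125/23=-48.91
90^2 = 8100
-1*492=-492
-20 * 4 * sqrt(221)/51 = -80 * sqrt(221)/51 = -23.32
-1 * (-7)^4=-2401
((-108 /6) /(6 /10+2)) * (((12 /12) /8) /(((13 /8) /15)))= -1350 /169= -7.99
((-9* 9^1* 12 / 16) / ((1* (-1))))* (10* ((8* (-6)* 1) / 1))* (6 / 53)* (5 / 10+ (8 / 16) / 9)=-97200 / 53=-1833.96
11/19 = 0.58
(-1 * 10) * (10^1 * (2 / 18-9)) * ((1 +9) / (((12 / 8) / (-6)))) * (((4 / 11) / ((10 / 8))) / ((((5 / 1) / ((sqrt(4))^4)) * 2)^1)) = -1638400 / 99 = -16549.49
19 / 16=1.19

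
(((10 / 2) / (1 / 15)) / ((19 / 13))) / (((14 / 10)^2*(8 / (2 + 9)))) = 268125 / 7448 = 36.00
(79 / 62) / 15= 79 / 930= 0.08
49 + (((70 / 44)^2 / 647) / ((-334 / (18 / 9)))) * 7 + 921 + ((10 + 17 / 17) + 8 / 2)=51511271685 / 52295716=985.00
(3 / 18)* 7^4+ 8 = 2449 / 6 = 408.17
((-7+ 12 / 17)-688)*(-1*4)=47212 / 17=2777.18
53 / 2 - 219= -385 / 2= -192.50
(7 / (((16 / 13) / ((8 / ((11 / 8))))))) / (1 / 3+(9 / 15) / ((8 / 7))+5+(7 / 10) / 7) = 672 / 121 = 5.55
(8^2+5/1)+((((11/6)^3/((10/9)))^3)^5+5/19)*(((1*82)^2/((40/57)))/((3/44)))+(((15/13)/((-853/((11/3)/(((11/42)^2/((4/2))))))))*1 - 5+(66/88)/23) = 71845196398698118638567432705171320911806420363568357350943/3540964224767494012293611520000000000000000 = 20289726706689786.34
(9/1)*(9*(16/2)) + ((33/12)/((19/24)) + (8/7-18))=84404/133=634.62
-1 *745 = -745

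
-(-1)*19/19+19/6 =25/6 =4.17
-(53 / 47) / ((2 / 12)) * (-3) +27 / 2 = 3177 / 94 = 33.80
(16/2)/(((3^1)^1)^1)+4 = 20/3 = 6.67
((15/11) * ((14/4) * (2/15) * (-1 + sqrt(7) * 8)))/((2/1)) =-7/22 + 28 * sqrt(7)/11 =6.42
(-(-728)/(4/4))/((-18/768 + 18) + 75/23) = 2143232/62523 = 34.28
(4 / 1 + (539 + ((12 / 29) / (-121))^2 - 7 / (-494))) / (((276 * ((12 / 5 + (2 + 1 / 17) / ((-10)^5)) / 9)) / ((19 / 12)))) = 35094074698240625 / 3004168983425467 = 11.68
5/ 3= 1.67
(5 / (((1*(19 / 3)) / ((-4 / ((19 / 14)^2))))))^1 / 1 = -11760 / 6859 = -1.71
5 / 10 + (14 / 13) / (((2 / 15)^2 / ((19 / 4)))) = 29977 / 104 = 288.24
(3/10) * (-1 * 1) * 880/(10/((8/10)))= -528/25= -21.12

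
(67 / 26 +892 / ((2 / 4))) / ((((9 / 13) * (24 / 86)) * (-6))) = -1997393 / 1296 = -1541.20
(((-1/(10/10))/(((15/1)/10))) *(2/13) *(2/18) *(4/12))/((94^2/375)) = -125/775359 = -0.00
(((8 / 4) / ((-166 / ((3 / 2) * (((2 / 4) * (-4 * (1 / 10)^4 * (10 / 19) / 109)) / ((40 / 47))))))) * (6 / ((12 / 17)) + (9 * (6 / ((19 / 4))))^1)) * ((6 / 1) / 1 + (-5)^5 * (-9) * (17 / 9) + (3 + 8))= 565723161 / 26127736000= 0.02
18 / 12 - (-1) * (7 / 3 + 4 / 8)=13 / 3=4.33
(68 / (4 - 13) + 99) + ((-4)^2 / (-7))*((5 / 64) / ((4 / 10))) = 45863 / 504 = 91.00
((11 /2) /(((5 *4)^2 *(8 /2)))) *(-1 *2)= -11 /1600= -0.01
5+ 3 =8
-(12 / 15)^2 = -16 / 25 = -0.64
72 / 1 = 72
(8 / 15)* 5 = 8 / 3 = 2.67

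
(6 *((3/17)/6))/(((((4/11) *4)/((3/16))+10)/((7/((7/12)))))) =0.12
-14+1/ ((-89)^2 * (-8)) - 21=-2217881/ 63368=-35.00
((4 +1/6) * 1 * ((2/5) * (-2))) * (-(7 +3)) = 100/3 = 33.33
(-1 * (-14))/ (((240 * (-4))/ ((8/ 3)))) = -7/ 180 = -0.04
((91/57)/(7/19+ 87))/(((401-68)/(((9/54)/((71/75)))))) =455/47096856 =0.00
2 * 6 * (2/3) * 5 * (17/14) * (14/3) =680/3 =226.67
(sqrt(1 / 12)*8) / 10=2*sqrt(3) / 15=0.23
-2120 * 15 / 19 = -31800 / 19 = -1673.68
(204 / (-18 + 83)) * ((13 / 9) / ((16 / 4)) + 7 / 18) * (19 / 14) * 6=8721 / 455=19.17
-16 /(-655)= 16 /655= 0.02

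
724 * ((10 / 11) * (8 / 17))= 57920 / 187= 309.73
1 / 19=0.05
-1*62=-62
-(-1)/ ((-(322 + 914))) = -1/ 1236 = -0.00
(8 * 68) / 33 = 544 / 33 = 16.48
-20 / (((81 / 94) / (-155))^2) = -4245698000 / 6561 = -647111.42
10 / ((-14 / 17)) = -85 / 7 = -12.14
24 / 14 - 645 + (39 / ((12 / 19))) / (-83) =-1496725 / 2324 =-644.03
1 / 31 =0.03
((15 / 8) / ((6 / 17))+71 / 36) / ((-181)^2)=1049 / 4717584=0.00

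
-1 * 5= -5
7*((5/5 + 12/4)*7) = 196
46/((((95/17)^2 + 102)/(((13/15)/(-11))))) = -172822/6352995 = -0.03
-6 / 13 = -0.46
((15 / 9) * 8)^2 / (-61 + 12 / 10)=-8000 / 2691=-2.97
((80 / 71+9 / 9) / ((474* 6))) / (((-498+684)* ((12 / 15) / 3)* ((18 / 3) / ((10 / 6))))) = 3775 / 901388736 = 0.00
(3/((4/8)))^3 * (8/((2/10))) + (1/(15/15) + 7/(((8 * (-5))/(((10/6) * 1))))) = 207377/24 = 8640.71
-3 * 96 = -288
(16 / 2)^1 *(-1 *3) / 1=-24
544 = 544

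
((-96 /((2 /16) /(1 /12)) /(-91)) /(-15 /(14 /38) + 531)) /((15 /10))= 16 /16731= 0.00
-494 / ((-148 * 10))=247 / 740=0.33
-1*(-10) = 10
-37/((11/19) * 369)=-703/4059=-0.17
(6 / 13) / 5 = 6 / 65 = 0.09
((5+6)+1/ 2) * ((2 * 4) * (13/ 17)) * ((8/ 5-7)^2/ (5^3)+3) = 12084384/ 53125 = 227.47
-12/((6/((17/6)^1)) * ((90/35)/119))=-14161/54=-262.24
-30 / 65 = -0.46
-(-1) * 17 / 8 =17 / 8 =2.12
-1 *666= -666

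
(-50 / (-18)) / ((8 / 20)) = 125 / 18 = 6.94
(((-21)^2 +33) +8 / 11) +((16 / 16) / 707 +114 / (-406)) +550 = 231046808 / 225533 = 1024.45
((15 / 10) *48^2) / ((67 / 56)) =193536 / 67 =2888.60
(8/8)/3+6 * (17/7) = 313/21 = 14.90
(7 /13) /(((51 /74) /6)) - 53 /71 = 61843 /15691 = 3.94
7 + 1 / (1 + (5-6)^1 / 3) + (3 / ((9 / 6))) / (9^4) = 111541 / 13122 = 8.50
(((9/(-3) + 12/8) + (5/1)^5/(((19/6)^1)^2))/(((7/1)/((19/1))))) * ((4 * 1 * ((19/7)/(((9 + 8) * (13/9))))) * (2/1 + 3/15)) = 44335566/54145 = 818.83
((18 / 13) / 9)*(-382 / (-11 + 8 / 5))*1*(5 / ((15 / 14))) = 53480 / 1833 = 29.18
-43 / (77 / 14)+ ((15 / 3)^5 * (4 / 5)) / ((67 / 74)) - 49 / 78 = 158244451 / 57486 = 2752.75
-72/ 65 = -1.11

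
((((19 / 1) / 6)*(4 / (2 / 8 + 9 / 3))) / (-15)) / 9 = -152 / 5265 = -0.03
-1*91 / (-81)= 91 / 81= 1.12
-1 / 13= -0.08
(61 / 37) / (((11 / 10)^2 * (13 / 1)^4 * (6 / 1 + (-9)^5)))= -6100 / 7549686529671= -0.00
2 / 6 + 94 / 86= 184 / 129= 1.43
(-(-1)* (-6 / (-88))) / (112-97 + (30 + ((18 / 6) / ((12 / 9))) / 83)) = 83 / 54813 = 0.00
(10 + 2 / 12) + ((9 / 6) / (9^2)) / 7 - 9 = 221 / 189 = 1.17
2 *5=10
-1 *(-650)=650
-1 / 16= -0.06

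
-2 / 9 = -0.22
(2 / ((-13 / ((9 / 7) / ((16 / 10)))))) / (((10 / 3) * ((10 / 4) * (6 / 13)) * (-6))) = 3 / 560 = 0.01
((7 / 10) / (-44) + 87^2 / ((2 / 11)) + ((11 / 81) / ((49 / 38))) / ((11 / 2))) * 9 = 72700099277 / 194040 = 374665.53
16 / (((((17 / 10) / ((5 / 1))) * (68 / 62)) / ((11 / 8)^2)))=93775 / 1156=81.12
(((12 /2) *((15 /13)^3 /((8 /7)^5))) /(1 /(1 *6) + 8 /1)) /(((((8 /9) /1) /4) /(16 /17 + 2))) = 2344190625 /305963008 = 7.66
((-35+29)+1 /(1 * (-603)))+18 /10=-12668 /3015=-4.20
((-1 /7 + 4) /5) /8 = 27 /280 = 0.10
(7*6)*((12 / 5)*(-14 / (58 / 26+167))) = -11466 / 1375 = -8.34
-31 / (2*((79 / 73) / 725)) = -10384.02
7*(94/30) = 329/15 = 21.93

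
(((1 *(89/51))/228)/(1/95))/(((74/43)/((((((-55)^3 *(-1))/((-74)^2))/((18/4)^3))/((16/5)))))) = 15917928125/361579754304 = 0.04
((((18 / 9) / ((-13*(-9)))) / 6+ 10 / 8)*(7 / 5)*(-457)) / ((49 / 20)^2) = -16077260 / 120393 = -133.54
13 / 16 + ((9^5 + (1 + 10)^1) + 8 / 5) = 4724993 / 80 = 59062.41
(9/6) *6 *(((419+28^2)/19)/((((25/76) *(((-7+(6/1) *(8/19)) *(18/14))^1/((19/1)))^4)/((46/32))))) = 376091204027070343/1268475187500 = 296490.78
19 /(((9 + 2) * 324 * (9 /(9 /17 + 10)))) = 3401 /545292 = 0.01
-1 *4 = -4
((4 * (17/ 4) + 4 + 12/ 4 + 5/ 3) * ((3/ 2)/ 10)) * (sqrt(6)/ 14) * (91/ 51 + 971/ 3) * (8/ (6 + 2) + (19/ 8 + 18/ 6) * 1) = 91289 * sqrt(6)/ 160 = 1397.57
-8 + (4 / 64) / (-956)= -122369 / 15296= -8.00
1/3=0.33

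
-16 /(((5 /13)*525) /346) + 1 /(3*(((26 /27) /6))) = -864709 /34125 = -25.34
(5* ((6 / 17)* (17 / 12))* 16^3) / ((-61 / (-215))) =2201600 / 61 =36091.80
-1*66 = -66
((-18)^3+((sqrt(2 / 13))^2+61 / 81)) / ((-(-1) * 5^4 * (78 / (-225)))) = 6140141 / 228150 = 26.91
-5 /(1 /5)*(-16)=400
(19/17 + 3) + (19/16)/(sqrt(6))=19 * sqrt(6)/96 + 70/17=4.60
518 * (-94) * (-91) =4430972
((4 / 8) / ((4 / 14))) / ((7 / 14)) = 3.50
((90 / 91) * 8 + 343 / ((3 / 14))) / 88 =19961 / 1092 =18.28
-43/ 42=-1.02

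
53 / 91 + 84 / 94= 6313 / 4277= 1.48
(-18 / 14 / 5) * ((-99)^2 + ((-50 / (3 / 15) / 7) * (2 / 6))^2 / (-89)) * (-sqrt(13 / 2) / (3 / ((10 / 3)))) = 384616949 * sqrt(26) / 274743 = 7138.20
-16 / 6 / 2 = -1.33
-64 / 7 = -9.14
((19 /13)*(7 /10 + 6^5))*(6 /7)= 4432719 /455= 9742.24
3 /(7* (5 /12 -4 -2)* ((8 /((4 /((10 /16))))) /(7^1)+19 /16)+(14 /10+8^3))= 960 /147203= 0.01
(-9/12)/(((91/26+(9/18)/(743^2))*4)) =-1656147/30914752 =-0.05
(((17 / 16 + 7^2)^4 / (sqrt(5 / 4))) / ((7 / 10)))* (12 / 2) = 1234955529603* sqrt(5) / 57344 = 48155770.67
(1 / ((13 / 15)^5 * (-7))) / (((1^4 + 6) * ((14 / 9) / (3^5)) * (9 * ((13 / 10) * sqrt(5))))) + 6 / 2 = 2.75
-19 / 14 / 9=-19 / 126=-0.15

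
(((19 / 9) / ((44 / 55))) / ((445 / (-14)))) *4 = -266 / 801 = -0.33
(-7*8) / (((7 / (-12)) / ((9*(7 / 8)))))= 756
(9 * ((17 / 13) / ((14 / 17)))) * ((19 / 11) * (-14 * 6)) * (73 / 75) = -7215174 / 3575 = -2018.23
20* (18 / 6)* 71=4260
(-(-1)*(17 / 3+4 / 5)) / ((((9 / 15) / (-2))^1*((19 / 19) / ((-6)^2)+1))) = -776 / 37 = -20.97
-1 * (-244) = 244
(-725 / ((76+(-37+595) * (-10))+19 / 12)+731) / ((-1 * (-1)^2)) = -48275899 / 66029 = -731.13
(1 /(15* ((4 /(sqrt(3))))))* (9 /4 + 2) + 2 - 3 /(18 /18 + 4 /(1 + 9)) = -1 /7 + 17* sqrt(3) /240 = -0.02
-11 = -11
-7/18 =-0.39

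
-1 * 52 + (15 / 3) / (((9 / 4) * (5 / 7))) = -440 / 9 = -48.89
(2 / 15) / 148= 1 / 1110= 0.00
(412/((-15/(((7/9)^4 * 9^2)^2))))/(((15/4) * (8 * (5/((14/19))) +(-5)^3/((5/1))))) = -66502744336/302626125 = -219.75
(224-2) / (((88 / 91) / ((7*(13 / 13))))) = 70707 / 44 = 1606.98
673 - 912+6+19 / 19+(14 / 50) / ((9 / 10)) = -231.69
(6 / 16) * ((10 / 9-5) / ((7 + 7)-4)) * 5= -35 / 48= -0.73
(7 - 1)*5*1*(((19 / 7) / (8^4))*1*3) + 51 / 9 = 246277 / 43008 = 5.73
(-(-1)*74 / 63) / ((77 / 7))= 74 / 693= 0.11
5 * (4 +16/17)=420/17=24.71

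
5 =5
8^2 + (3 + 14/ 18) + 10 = 700/ 9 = 77.78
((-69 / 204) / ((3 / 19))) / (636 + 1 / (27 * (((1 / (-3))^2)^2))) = -437 / 130356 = -0.00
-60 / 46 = -30 / 23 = -1.30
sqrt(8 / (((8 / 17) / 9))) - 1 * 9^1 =-9+3 * sqrt(17) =3.37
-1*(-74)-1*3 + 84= 155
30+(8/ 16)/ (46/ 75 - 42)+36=409653/ 6208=65.99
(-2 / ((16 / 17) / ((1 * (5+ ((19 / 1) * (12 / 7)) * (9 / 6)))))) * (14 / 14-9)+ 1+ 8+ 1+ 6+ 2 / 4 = 13049 / 14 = 932.07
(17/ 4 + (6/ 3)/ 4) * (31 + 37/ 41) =6213/ 41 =151.54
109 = 109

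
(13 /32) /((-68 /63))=-819 /2176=-0.38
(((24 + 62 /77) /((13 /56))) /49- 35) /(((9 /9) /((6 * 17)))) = -3347.57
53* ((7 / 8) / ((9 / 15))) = 1855 / 24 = 77.29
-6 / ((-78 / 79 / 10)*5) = 158 / 13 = 12.15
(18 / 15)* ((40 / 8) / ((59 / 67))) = 6.81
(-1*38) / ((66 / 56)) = -1064 / 33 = -32.24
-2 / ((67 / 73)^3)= -778034 / 300763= -2.59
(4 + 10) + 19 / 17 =257 / 17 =15.12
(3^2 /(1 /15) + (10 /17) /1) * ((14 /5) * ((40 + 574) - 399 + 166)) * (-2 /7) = -702564 /17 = -41327.29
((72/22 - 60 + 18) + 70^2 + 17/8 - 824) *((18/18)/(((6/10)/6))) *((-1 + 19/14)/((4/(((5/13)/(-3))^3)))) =-52896875/6960096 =-7.60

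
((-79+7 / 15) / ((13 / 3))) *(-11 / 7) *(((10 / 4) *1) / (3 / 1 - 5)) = -6479 / 182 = -35.60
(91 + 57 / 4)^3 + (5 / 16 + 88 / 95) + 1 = 7088767407 / 6080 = 1165915.69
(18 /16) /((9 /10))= 5 /4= 1.25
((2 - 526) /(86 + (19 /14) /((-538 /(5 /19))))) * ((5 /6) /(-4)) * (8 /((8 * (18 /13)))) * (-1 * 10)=-160337450 /17489169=-9.17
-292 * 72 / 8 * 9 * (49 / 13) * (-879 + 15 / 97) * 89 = 8793021920256 / 1261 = 6973054655.24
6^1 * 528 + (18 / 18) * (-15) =3153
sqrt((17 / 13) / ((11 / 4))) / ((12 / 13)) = sqrt(2431) / 66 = 0.75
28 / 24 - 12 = -65 / 6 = -10.83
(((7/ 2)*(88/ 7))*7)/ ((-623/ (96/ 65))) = -4224/ 5785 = -0.73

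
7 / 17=0.41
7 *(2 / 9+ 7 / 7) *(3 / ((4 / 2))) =77 / 6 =12.83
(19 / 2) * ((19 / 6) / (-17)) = -361 / 204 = -1.77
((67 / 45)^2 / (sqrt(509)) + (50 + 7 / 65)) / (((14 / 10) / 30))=8978 * sqrt(509) / 96201 + 97710 / 91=1075.84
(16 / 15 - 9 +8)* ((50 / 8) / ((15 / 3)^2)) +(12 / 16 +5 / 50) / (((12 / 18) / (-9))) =-11.46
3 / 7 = 0.43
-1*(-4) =4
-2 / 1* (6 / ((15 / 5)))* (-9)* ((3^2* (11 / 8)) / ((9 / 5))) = 495 / 2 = 247.50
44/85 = 0.52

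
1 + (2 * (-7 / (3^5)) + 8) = 2173 / 243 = 8.94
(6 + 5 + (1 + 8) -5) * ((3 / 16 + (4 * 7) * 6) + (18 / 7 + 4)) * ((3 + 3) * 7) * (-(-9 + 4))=4403925 / 8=550490.62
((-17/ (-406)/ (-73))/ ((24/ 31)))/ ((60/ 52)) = -6851/ 10669680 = -0.00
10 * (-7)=-70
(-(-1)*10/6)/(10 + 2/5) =25/156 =0.16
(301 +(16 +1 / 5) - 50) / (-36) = -334 / 45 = -7.42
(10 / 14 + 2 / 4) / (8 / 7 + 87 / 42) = 17 / 45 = 0.38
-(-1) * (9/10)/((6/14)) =21/10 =2.10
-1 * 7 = -7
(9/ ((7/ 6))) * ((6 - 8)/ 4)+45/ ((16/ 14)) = 1989/ 56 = 35.52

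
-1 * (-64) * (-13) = -832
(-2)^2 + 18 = 22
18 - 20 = -2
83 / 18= 4.61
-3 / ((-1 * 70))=3 / 70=0.04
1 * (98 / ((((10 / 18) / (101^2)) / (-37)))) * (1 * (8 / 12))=-221932956 / 5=-44386591.20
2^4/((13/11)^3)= 21296/2197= 9.69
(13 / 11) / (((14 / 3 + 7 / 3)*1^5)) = 13 / 77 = 0.17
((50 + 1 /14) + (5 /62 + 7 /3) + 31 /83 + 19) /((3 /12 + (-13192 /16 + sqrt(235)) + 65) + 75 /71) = -33920202933248 /357750661813911 - 313167245312 * sqrt(235) /2504254632697377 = -0.10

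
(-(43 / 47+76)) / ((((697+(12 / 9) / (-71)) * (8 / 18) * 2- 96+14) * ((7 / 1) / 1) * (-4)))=6929955 / 1356087992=0.01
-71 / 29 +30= 799 / 29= 27.55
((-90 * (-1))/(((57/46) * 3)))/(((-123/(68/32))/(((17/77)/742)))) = -33235/267044316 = -0.00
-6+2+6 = 2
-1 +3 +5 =7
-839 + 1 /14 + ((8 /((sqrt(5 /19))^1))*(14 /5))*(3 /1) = -11745 /14 + 336*sqrt(95) /25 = -707.93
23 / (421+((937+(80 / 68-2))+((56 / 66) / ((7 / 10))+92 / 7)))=90321 / 5386004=0.02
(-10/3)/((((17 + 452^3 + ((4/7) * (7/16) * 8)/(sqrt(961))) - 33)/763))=-118265/4294060731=-0.00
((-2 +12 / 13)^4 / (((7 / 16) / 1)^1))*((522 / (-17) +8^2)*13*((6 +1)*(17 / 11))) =347895296 / 24167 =14395.47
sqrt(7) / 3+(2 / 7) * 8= sqrt(7) / 3+16 / 7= 3.17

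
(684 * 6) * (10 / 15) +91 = 2827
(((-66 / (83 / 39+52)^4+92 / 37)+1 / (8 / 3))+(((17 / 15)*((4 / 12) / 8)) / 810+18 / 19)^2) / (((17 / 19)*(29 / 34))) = 84785256248246722848707203693 / 17212791168592008102347760000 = 4.93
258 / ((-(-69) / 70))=6020 / 23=261.74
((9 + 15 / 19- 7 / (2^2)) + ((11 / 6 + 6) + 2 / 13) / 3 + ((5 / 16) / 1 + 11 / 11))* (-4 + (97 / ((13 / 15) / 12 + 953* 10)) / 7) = -48.04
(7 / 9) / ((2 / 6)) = 2.33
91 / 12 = 7.58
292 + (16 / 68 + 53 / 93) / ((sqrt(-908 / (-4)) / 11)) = 14003 * sqrt(227) / 358887 + 292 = 292.59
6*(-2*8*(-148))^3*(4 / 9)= 106227040256 / 3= 35409013418.67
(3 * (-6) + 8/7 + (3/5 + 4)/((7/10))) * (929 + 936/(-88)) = -727344/77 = -9446.03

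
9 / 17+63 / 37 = 1404 / 629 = 2.23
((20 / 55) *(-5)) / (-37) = 20 / 407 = 0.05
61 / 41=1.49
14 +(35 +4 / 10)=247 / 5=49.40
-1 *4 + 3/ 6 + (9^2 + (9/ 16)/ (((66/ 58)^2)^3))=178530410161/ 2295943056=77.76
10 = 10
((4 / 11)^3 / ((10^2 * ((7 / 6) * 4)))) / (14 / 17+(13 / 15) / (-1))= -1224 / 512435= -0.00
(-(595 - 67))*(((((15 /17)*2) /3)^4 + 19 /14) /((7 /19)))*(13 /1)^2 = -357700.38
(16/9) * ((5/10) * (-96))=-256/3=-85.33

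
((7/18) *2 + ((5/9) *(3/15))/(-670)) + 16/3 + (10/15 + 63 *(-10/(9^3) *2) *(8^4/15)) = -75737497/162810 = -465.19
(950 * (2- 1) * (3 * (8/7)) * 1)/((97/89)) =2029200/679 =2988.51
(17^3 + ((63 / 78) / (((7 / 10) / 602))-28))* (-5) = -362675 / 13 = -27898.08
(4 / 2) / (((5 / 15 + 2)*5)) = 6 / 35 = 0.17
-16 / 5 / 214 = -8 / 535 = -0.01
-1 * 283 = -283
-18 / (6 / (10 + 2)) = -36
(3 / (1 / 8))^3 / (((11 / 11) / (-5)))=-69120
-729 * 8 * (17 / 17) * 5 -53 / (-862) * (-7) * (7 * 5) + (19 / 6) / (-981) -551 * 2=-38404430968 / 1268433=-30277.07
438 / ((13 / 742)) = 324996 / 13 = 24999.69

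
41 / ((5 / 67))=2747 / 5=549.40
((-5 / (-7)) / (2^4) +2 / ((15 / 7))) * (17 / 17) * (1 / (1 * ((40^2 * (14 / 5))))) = 1643 / 7526400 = 0.00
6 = 6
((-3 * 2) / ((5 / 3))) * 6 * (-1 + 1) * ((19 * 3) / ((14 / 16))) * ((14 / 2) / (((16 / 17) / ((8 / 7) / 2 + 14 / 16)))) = 0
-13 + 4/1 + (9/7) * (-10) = -153/7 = -21.86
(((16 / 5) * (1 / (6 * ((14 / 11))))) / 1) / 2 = 22 / 105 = 0.21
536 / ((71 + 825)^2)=67 / 100352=0.00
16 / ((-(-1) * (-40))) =-2 / 5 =-0.40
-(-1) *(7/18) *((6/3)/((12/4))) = 7/27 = 0.26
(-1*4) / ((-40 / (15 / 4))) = 3 / 8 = 0.38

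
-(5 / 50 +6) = -61 / 10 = -6.10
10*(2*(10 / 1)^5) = 2000000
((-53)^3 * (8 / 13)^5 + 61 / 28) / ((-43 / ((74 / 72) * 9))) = 2825.93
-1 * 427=-427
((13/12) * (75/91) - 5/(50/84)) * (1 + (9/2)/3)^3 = -26275/224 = -117.30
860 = 860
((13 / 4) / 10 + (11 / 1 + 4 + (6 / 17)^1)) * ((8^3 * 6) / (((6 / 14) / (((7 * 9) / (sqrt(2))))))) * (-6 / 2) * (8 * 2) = -240300025.17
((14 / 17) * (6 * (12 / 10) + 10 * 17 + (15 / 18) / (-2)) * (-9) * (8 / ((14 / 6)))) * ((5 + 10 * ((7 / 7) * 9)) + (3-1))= -37039644 / 85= -435760.52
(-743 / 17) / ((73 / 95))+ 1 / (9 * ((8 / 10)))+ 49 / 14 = -2378489 / 44676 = -53.24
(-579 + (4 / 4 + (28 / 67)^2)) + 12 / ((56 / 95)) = -557.47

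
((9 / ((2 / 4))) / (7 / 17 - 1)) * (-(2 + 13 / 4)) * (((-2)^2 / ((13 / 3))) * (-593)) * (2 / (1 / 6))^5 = -1422305547264 / 65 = -21881623804.06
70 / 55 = 14 / 11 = 1.27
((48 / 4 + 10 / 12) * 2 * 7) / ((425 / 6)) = 1078 / 425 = 2.54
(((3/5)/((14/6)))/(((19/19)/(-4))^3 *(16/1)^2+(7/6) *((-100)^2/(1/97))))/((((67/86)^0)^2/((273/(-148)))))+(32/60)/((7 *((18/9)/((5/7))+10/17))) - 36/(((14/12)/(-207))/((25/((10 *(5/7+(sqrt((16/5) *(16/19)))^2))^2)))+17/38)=-1341068081650322982833/6906238648519759920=-194.18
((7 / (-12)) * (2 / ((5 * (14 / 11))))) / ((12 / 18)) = -11 / 40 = -0.28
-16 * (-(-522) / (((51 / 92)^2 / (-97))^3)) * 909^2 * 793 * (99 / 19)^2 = 40717065175668015716222515150848 / 8713662409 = 4672784331604694339750.90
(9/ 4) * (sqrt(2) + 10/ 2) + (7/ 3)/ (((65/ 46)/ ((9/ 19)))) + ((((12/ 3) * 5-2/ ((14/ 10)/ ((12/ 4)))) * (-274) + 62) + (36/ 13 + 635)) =-124277507/ 34580 + 9 * sqrt(2)/ 4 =-3590.73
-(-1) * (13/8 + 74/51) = 1255/408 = 3.08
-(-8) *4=32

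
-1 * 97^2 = -9409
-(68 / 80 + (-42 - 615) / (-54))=-13.02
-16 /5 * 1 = -16 /5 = -3.20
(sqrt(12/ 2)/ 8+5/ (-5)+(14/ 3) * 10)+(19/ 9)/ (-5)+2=sqrt(6)/ 8+2126/ 45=47.55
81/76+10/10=157/76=2.07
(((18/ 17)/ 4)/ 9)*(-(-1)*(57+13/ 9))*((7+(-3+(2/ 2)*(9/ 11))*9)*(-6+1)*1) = 182785/ 1683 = 108.61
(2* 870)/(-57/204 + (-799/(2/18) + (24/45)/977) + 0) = -1733979600/7166397041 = -0.24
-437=-437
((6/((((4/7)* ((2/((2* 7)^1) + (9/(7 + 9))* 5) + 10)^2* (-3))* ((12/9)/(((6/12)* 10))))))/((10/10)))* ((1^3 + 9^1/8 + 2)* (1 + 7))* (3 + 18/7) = -30270240/2105401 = -14.38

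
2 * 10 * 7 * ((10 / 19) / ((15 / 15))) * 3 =4200 / 19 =221.05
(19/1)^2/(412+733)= 361/1145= 0.32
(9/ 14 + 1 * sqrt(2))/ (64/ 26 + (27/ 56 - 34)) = -728 * sqrt(2)/ 22609 - 468/ 22609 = -0.07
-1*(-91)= 91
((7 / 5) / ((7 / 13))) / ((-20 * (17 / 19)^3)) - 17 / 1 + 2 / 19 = -159401473 / 9334700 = -17.08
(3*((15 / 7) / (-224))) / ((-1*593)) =45 / 929824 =0.00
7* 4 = 28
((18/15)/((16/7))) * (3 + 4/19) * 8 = 1281/95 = 13.48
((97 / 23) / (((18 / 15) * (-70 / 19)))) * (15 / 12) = -9215 / 7728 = -1.19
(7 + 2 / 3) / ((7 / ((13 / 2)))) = 299 / 42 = 7.12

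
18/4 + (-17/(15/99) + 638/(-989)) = -1071533/9890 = -108.35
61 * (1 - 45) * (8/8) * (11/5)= -29524/5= -5904.80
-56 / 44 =-14 / 11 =-1.27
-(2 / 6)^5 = -1 / 243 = -0.00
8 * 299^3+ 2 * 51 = 213847294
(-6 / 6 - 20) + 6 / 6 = -20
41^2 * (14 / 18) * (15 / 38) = 516.10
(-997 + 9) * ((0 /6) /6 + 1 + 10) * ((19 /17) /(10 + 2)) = -51623 /51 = -1012.22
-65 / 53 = -1.23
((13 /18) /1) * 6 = 13 /3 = 4.33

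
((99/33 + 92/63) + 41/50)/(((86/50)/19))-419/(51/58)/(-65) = 393099247/5986890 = 65.66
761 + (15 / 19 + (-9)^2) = 16013 / 19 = 842.79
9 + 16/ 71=655/ 71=9.23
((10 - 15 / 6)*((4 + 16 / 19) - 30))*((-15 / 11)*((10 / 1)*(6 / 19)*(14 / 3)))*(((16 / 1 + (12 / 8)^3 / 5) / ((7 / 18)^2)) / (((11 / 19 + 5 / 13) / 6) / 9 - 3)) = -1019760975675 / 7274036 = -140191.91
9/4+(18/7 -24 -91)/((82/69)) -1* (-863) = 884701/1148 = 770.65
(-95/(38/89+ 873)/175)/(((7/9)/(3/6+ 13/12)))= -96387/76180300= -0.00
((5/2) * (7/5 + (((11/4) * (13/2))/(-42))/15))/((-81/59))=-407867/163296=-2.50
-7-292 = -299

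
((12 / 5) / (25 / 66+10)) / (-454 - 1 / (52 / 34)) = -20592 / 40486925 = -0.00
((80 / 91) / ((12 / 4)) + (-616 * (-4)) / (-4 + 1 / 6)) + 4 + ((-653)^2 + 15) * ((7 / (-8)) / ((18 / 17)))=-13300072757 / 37674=-353030.55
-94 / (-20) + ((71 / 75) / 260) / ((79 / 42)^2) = 95352149 / 20283250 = 4.70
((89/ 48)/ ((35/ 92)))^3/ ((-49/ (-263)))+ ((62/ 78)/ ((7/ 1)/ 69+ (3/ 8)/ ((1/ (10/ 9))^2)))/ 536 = 1377359427028269379/ 2216563228152000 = 621.39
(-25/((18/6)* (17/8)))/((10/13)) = -260/51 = -5.10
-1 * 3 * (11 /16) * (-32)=66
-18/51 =-6/17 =-0.35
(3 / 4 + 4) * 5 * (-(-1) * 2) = 95 / 2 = 47.50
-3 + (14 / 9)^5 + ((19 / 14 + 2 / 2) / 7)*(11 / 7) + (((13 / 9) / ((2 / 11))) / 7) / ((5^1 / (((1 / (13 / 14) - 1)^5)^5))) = 364842464418609724841738816068091812 / 54968910213069090560834637618946635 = 6.64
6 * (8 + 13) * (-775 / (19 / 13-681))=90675 / 631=143.70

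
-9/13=-0.69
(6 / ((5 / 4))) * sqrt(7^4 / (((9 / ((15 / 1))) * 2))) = 196 * sqrt(30) / 5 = 214.71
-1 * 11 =-11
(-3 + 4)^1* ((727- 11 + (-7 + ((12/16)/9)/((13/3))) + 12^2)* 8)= 88714/13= 6824.15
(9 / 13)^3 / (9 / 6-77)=-1458 / 331747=-0.00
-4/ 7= -0.57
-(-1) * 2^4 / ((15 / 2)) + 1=3.13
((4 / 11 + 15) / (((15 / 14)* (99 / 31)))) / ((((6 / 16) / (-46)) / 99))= -26991328 / 495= -54527.94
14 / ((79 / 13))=182 / 79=2.30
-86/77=-1.12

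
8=8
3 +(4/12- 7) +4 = 1/3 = 0.33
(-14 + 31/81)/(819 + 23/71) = -78313/4711932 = -0.02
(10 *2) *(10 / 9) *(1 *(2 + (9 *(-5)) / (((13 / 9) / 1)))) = -75800 / 117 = -647.86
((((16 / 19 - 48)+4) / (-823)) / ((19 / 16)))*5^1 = 65600 / 297103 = 0.22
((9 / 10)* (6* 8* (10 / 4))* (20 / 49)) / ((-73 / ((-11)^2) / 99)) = -25874640 / 3577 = -7233.61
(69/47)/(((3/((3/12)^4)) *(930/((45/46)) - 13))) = 69/33846016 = 0.00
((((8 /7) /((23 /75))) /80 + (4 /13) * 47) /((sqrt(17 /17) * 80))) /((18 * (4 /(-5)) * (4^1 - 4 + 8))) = -60731 /38578176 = -0.00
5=5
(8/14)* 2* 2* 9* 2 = 41.14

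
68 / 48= 17 / 12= 1.42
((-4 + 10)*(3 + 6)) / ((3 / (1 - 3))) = -36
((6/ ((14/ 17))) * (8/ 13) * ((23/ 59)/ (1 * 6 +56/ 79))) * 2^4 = 5930688/ 1422785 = 4.17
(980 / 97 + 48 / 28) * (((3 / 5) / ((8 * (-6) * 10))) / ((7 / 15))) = -3009 / 95060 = -0.03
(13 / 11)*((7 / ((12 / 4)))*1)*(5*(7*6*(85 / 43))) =541450 / 473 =1144.71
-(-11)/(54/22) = 121/27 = 4.48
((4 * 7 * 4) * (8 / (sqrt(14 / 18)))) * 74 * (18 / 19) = 511488 * sqrt(7) / 19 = 71224.74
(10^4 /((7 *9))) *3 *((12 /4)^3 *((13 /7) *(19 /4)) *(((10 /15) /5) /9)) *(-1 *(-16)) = 3952000 /147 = 26884.35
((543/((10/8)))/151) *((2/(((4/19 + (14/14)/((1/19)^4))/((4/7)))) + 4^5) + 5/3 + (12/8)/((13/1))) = 502024623346894/170120656615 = 2950.99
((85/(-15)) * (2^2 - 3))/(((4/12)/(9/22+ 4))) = -1649/22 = -74.95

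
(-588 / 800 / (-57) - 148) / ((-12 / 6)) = 562351 / 7600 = 73.99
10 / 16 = 5 / 8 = 0.62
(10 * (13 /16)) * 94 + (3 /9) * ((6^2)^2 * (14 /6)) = 7087 /4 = 1771.75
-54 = -54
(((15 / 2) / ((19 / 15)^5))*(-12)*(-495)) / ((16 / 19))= 16224.44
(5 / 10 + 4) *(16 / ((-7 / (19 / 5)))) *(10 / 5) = -2736 / 35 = -78.17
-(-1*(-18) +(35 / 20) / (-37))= -2657 / 148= -17.95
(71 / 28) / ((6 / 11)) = 4.65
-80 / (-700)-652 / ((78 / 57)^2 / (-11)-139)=3713152 / 773703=4.80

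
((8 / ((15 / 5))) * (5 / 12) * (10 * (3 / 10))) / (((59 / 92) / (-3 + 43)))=36800 / 177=207.91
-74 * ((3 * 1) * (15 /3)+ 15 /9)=-3700 /3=-1233.33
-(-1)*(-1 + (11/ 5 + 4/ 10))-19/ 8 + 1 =9/ 40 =0.22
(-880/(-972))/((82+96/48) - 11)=220/17739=0.01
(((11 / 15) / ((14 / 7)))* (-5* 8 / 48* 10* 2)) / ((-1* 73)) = 55 / 657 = 0.08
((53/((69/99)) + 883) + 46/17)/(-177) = -125348/23069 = -5.43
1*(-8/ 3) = -8/ 3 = -2.67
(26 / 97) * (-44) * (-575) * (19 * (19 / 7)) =349728.72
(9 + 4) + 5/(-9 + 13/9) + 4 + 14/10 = 17.74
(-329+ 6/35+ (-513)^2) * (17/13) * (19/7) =932938.19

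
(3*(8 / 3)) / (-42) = -4 / 21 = -0.19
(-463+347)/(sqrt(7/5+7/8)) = -76.91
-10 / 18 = -5 / 9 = -0.56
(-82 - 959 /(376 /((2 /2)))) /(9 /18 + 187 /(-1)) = 31791 /70124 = 0.45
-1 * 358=-358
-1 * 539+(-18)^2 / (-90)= -2713 / 5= -542.60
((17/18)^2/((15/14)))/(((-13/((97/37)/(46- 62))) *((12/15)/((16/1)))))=196231/935064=0.21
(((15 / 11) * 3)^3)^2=8303765625 / 1771561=4687.26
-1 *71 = -71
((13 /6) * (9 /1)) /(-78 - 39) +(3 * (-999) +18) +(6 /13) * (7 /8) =-464687 /156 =-2978.76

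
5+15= 20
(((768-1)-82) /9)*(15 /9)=3425 /27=126.85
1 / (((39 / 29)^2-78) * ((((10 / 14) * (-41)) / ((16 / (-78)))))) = -47096 / 512295615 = -0.00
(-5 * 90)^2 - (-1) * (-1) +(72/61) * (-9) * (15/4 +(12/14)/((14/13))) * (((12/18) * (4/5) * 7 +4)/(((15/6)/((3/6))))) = 15126156551/74725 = 202424.31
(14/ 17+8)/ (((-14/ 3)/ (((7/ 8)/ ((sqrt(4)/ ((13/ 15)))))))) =-195/ 272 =-0.72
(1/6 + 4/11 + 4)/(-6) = -299/396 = -0.76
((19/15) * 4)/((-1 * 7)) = -76/105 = -0.72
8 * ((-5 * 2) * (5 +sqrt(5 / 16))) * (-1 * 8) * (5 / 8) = 100 * sqrt(5) +2000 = 2223.61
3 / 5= 0.60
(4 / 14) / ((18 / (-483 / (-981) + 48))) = 15857 / 20601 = 0.77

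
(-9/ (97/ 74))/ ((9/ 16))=-1184/ 97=-12.21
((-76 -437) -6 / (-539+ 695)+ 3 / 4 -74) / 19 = -30487 / 988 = -30.86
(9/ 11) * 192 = 1728/ 11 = 157.09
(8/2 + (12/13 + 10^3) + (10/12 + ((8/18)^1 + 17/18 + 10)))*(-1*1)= -119006/117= -1017.15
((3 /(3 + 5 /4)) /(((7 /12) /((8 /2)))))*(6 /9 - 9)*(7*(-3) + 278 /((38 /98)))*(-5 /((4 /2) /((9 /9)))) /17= 22668000 /5491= 4128.21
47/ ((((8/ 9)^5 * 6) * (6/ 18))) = 2775303/ 65536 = 42.35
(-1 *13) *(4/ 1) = -52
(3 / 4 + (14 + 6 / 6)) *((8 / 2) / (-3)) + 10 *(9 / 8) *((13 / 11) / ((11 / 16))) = -201 / 121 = -1.66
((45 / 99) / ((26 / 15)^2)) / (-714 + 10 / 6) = -3375 / 15890732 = -0.00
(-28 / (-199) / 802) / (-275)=-14 / 21944725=-0.00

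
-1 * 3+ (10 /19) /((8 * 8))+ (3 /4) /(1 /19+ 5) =-6915 /2432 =-2.84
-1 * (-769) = 769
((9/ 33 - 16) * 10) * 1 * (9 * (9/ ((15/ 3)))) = -28026/ 11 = -2547.82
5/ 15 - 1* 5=-14/ 3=-4.67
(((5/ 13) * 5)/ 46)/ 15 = 5/ 1794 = 0.00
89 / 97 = 0.92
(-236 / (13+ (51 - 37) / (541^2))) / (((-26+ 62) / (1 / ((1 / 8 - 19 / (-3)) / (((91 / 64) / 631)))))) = -1571404289 / 8931240406440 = -0.00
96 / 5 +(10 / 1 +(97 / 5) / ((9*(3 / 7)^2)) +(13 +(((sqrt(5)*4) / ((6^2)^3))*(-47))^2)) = 53.94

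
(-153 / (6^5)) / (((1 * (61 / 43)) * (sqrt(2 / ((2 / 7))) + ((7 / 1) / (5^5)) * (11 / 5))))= 125640625 / 12867142859712-178466796875 * sqrt(7) / 90070000017984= -0.01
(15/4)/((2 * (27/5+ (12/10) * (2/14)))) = 35/104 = 0.34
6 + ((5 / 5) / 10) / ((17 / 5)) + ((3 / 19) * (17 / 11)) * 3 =48047 / 7106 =6.76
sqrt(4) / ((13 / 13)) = 2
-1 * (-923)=923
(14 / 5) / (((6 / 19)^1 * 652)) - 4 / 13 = -37391 / 127140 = -0.29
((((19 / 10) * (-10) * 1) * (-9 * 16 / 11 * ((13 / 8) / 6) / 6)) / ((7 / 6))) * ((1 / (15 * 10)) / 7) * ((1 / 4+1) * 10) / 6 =0.02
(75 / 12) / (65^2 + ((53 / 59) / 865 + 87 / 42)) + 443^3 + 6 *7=525142578402366011 / 6040402014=86938349.00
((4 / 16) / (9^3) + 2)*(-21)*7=-285817 / 972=-294.05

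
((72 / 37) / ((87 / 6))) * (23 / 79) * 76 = 2.97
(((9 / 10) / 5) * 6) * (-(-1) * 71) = 1917 / 25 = 76.68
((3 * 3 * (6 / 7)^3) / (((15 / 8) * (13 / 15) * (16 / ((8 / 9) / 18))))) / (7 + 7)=24 / 31213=0.00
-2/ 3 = -0.67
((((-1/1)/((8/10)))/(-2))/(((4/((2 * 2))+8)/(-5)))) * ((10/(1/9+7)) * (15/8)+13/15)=-67265/55296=-1.22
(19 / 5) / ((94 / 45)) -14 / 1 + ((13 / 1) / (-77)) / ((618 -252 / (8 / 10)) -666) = -12.18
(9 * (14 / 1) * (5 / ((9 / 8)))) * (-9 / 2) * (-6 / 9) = 1680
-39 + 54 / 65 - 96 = -8721 / 65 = -134.17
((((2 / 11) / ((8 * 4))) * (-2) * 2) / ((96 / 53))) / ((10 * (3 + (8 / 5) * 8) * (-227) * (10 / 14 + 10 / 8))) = 371 / 2083097280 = 0.00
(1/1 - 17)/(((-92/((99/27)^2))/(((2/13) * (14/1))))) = 13552/2691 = 5.04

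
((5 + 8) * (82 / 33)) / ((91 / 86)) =7052 / 231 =30.53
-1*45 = -45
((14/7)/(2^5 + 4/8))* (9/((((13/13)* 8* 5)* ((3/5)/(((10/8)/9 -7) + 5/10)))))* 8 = -229/195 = -1.17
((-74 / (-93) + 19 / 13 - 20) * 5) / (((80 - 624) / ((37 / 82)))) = 0.07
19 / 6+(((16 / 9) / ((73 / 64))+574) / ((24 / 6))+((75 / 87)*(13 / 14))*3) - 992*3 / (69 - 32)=681242635 / 9869454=69.03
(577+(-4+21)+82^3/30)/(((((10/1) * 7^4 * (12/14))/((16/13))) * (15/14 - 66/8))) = -4553504/28808325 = -0.16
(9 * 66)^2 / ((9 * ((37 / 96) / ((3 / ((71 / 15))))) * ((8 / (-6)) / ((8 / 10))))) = -101616768 / 2627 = -38681.68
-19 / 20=-0.95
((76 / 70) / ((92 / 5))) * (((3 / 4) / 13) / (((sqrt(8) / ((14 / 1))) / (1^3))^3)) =0.41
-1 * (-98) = 98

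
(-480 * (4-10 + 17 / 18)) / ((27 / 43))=313040 / 81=3864.69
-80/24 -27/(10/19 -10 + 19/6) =2044/2157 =0.95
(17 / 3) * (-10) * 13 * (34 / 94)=-37570 / 141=-266.45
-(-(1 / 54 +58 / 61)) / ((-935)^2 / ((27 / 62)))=103 / 213310900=0.00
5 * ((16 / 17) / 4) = 20 / 17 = 1.18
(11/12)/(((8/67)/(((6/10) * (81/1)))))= 59697/160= 373.11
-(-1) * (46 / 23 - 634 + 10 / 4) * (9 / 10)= -11331 / 20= -566.55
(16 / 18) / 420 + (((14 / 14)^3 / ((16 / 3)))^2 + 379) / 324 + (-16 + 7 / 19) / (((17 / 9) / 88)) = -681765738383 / 937681920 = -727.08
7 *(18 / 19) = 126 / 19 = 6.63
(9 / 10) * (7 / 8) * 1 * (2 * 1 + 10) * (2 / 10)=189 / 100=1.89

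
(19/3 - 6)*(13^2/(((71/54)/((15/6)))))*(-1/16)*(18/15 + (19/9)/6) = -70811/6816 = -10.39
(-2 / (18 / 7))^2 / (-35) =-7 / 405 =-0.02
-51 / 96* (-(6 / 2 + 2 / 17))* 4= 53 / 8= 6.62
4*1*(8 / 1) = 32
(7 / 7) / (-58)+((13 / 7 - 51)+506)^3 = 1896982706393 / 19894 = 95354514.25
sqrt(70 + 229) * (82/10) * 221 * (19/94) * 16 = 1377272 * sqrt(299)/235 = 101341.53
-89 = -89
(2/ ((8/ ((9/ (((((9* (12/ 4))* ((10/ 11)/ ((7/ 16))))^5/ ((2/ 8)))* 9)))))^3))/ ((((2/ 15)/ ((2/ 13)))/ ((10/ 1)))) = 0.00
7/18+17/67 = 775/1206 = 0.64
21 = 21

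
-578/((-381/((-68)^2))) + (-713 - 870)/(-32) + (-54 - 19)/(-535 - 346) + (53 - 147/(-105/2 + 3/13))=11548434619525/1621913952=7120.25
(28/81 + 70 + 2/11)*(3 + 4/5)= 268.00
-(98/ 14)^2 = -49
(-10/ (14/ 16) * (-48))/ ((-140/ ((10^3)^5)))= -192000000000000000/ 49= -3918367346938775.51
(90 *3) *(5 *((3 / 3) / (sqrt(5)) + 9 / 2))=270 *sqrt(5) + 6075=6678.74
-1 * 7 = -7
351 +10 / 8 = 1409 / 4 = 352.25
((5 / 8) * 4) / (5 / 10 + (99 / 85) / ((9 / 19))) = 425 / 503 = 0.84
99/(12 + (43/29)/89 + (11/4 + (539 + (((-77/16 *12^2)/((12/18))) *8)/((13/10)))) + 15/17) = -225878796/13329755873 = -0.02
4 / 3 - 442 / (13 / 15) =-1526 / 3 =-508.67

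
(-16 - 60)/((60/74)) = -1406/15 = -93.73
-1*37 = -37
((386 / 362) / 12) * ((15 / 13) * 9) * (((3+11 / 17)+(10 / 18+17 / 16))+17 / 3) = 25824365 / 2560064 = 10.09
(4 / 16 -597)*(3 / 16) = -7161 / 64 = -111.89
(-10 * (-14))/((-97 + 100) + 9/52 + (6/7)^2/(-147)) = 17479280/395541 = 44.19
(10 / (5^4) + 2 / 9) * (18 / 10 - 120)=-52796 / 1875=-28.16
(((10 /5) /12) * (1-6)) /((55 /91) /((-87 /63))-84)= 1885 /190998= 0.01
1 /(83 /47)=47 /83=0.57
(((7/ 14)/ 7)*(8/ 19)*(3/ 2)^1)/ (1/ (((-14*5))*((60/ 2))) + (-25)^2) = 1800/ 24937481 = 0.00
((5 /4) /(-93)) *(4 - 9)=25 /372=0.07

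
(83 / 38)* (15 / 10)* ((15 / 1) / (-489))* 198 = -123255 / 6194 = -19.90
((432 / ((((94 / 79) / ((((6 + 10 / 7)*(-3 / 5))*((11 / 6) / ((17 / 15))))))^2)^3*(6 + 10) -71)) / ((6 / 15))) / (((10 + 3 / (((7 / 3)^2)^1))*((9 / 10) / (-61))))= 494106738561400467063343773790800 / 5056622473448868408311383782769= 97.71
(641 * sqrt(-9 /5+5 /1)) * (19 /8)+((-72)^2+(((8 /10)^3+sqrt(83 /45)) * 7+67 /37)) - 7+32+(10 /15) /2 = 7 * sqrt(415) /15+12179 * sqrt(5) /10+72354353 /13875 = 7947.54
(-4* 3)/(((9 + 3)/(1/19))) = -1/19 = -0.05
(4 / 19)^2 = 16 / 361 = 0.04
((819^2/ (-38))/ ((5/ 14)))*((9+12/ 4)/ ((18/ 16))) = -50083488/ 95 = -527194.61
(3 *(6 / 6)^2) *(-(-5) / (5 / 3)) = 9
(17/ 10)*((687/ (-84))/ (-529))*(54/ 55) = 105111/ 4073300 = 0.03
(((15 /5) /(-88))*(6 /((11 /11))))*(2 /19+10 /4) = -81 /152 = -0.53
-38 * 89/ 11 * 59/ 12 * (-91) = 9078979/ 66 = 137560.29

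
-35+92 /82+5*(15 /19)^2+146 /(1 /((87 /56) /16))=-109975041 /6630848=-16.59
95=95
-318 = -318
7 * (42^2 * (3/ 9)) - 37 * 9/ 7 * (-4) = 30144/ 7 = 4306.29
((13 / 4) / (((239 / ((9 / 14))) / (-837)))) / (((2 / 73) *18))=-794313 / 53536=-14.84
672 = 672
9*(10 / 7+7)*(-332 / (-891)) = 19588 / 693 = 28.27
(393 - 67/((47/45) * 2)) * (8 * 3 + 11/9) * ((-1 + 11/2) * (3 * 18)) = 207938583/94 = 2212112.59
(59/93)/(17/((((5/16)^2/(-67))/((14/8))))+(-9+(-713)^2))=1475/1134481704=0.00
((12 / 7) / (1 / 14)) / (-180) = -2 / 15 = -0.13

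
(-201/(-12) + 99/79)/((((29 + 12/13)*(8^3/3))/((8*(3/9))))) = 73957/7867136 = 0.01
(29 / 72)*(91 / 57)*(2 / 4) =2639 / 8208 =0.32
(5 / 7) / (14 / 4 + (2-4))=10 / 21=0.48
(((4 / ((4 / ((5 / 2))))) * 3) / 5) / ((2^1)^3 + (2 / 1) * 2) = 1 / 8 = 0.12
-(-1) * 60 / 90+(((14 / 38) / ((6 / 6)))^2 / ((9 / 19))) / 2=0.81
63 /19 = 3.32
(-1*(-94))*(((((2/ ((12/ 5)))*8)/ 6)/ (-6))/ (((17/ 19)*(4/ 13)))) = -58045/ 918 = -63.23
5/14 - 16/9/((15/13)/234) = -75637/210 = -360.18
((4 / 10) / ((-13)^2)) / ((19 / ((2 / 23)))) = 4 / 369265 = 0.00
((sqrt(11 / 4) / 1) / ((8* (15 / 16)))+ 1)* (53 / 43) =53* sqrt(11) / 645+ 53 / 43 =1.51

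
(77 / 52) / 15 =77 / 780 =0.10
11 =11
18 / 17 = 1.06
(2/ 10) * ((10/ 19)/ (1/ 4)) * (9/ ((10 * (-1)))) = -36/ 95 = -0.38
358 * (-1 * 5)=-1790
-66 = -66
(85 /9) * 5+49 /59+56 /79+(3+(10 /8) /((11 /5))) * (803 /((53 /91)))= 44184397499 /8893188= 4968.34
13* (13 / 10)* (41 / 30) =23.10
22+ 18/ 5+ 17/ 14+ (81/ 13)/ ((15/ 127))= 72407/ 910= 79.57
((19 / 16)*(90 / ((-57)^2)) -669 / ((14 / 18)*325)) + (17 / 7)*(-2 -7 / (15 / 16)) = -25.60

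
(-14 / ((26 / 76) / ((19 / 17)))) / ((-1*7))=1444 / 221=6.53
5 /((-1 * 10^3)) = -1 /200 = -0.00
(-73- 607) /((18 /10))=-3400 /9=-377.78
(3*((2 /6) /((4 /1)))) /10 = 1 /40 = 0.02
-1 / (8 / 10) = -5 / 4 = -1.25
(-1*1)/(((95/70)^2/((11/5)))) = -2156/1805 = -1.19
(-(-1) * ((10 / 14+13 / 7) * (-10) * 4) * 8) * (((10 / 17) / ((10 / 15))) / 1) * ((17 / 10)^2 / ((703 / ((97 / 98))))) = -2.95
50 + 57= 107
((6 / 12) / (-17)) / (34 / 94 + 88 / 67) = -3149 / 179350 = -0.02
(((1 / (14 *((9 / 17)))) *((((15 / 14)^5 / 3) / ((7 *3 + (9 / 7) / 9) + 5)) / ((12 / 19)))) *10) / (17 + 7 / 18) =45421875 / 20537347264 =0.00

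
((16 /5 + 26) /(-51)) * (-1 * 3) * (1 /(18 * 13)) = 0.01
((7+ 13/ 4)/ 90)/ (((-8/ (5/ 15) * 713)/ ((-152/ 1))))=779/ 770040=0.00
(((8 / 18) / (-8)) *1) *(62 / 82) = -31 / 738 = -0.04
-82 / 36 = -41 / 18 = -2.28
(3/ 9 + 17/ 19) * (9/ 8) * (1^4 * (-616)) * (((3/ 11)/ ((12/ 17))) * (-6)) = 37485/ 19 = 1972.89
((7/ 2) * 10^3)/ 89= 3500/ 89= 39.33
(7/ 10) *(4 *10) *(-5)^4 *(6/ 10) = 10500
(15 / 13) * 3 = 45 / 13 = 3.46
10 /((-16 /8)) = -5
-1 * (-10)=10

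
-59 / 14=-4.21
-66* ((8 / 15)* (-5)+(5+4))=-418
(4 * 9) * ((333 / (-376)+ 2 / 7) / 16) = -14211 / 10528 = -1.35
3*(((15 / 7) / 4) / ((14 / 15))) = 675 / 392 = 1.72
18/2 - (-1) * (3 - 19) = -7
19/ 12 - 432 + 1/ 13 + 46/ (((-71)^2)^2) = -1705962373397/ 3964222236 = -430.34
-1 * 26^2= -676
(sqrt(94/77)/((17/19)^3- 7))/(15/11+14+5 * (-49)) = 6859 * sqrt(7238)/762094200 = 0.00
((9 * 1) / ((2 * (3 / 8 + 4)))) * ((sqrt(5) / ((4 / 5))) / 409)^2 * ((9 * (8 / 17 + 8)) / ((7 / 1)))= 72900 / 139345073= 0.00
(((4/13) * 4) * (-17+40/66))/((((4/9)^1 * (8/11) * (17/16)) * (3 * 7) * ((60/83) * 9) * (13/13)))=-89806/208845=-0.43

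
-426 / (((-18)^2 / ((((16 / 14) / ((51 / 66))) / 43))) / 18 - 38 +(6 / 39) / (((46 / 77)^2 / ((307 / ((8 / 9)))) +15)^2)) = -29430839252543806464816 / 33529755769158044821417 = -0.88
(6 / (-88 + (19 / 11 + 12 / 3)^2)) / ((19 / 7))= -5082 / 126901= -0.04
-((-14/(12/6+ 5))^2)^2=-16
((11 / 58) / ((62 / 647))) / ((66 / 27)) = 5823 / 7192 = 0.81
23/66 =0.35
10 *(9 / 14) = 45 / 7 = 6.43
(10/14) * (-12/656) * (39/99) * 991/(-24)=64415/303072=0.21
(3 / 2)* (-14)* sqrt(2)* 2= -42* sqrt(2)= -59.40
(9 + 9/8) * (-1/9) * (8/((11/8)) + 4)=-243/22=-11.05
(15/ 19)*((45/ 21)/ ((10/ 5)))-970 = -257795/ 266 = -969.15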